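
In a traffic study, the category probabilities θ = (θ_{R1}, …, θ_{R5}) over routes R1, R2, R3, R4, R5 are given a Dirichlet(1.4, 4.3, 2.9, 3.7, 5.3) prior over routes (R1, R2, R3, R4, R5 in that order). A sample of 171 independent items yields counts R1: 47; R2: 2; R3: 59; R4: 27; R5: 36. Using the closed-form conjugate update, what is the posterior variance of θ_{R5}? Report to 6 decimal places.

The Dirichlet prior is conjugate to the Multinomial likelihood: each posterior αⱼ = prior αⱼ + observed count nⱼ.
Posterior concentration: (48.4, 6.3, 61.9, 30.7, 41.3), total = 188.6.
Var[θ_j] = α_j(Σα−α_j)/((Σα)²(Σα+1)) = 41.3·147.3/(188.6²·189.6) = 0.000902.

0.000902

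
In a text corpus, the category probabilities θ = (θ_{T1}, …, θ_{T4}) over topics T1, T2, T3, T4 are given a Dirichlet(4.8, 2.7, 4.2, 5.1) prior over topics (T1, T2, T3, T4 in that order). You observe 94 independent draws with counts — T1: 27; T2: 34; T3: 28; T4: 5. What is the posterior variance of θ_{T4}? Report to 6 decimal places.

0.000741

The Dirichlet prior is conjugate to the Multinomial likelihood: each posterior αⱼ = prior αⱼ + observed count nⱼ.
Posterior concentration: (31.8, 36.7, 32.2, 10.1), total = 110.8.
Var[θ_j] = α_j(Σα−α_j)/((Σα)²(Σα+1)) = 10.1·100.7/(110.8²·111.8) = 0.000741.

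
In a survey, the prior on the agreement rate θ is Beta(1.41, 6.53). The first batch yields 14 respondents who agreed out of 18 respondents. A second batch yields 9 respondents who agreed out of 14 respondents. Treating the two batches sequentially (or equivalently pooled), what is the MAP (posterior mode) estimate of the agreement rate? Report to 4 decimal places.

0.6170

The Beta prior is conjugate to a Binomial/Bernoulli likelihood; the update adds successes to α and failures to β.
After batch 1: Beta(1.41+14, 6.53+4) = Beta(15.41, 10.53).
After batch 2: Beta(15.41+9, 10.53+5) = Beta(24.41, 15.53).
Mode of Beta(a,b) for a,b>1 is (a−1)/(a+b−2) = 23.41/37.94 = 0.6170.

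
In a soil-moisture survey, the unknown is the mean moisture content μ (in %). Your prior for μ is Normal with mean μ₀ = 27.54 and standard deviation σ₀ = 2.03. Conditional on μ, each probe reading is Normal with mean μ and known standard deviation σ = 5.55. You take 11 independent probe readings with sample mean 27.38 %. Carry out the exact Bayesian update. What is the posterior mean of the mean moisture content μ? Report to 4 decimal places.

27.4447

For Normal data with known variance σ², a Normal(μ₀, σ₀²) prior on μ is conjugate. Posterior precision = 1/σ₀² + n/σ²; posterior mean is the precision-weighted average of μ₀ and x̄.
n·x̄ = 11·27.38 = 301.18.
σ₀² = 2.03² = 4.1209, σ² = 5.55² = 30.8025; σ² + n·σ₀² = 30.8025 + 11·4.1209 = 76.1324.
Posterior mean = (μ₀/σ₀² + n·x̄/σ²)/(1/σ₀² + n/σ²) = (σ²·μ₀ + σ₀²·n·x̄)/(σ² + n·σ₀²) = (30.8025·27.54 + 4.1209·301.18)/76.1324 = 2089.433512/76.1324 = 27.4447.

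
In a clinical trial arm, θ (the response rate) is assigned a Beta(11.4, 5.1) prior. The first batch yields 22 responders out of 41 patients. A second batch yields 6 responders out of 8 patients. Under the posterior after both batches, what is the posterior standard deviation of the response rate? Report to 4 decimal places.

0.0600

The Beta prior is conjugate to a Binomial/Bernoulli likelihood; the update adds successes to α and failures to β.
After batch 1: Beta(11.4+22, 5.1+19) = Beta(33.4, 24.1).
After batch 2: Beta(33.4+6, 24.1+2) = Beta(39.4, 26.1).
Var = αβ/((α+β)²(α+β+1)) = 39.4·26.1/(65.5²·66.5) = 0.00360440; SD = √0.00360440 = 0.0600.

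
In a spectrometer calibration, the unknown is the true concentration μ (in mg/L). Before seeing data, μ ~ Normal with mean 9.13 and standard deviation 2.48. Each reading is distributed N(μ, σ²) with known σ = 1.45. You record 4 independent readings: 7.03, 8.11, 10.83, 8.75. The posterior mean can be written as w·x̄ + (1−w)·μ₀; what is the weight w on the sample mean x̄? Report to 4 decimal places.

For Normal data with known variance σ², a Normal(μ₀, σ₀²) prior on μ is conjugate. Posterior precision = 1/σ₀² + n/σ²; posterior mean is the precision-weighted average of μ₀ and x̄.
σ₀² = 2.48² = 6.1504, σ² = 1.45² = 2.1025. Prior precision 1/σ₀² = 1/6.1504; data precision n/σ² = 4/2.1025.
w = (n/σ²)/(1/σ₀² + n/σ²) = n·σ₀²/(σ² + n·σ₀²) = 4·6.1504/(2.1025 + 4·6.1504) = 24.6016/26.7041 = 0.9213.

0.9213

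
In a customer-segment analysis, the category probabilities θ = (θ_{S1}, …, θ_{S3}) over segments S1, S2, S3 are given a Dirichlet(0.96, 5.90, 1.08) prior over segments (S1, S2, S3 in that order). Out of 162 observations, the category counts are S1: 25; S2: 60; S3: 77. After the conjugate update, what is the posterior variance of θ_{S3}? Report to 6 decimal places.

0.001453

The Dirichlet prior is conjugate to the Multinomial likelihood: each posterior αⱼ = prior αⱼ + observed count nⱼ.
Posterior concentration: (25.96, 65.90, 78.08), total = 169.94.
Var[θ_j] = α_j(Σα−α_j)/((Σα)²(Σα+1)) = 78.08·91.86/(169.94²·170.94) = 0.001453.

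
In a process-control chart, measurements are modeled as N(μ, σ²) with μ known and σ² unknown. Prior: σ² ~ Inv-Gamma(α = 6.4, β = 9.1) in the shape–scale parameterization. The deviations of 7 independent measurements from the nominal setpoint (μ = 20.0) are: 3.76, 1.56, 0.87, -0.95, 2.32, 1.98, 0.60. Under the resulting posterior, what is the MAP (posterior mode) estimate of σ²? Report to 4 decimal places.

2.1144

With known mean μ and an Inverse-Gamma(α, β) prior on σ², the Normal likelihood is conjugate: posterior is Inv-Gamma(α + n/2, β + Σ(xᵢ−μ)²/2).
Σ(xᵢ−μ)² = (3.76)² + (1.56)² + (0.87)² + (-0.95)² + (2.32)² + (1.98)² + (0.60)² = 27.8934.
Posterior: Inv-Gamma(6.4 + 7/2, 9.1 + 27.8934/2) = Inv-Gamma(9.90, 23.04670).
Mode = β/(α+1) = 23.04670/10.90 = 2.1144.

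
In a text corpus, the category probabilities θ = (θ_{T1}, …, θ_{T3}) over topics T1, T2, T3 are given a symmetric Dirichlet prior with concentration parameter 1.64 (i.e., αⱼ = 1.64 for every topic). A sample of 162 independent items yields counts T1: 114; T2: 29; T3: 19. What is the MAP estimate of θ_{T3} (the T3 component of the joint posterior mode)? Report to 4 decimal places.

0.1198

The Dirichlet prior is conjugate to the Multinomial likelihood: each posterior αⱼ = prior αⱼ + observed count nⱼ.
Posterior concentration: (115.64, 30.64, 20.64), total = 166.92.
Joint mode component: (α_{T3}−1)/(Σα−K) = 19.64/163.92 = 0.1198.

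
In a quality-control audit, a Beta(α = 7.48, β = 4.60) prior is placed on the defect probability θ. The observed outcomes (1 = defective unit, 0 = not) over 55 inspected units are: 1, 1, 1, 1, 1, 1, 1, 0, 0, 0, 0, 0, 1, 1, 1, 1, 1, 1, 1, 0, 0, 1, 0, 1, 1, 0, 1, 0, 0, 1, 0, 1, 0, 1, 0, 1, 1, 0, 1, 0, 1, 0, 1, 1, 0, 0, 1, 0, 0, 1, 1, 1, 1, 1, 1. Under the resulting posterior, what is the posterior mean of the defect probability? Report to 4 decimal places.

0.6184

The Beta prior is conjugate to a Binomial/Bernoulli likelihood; the update adds successes to α and failures to β.
Posterior: Beta(α+k, β+n−k) = Beta(7.48+34, 4.60+21) = Beta(41.48, 25.60).
Posterior mean = α/(α+β) = 41.48/67.08 = 0.6184.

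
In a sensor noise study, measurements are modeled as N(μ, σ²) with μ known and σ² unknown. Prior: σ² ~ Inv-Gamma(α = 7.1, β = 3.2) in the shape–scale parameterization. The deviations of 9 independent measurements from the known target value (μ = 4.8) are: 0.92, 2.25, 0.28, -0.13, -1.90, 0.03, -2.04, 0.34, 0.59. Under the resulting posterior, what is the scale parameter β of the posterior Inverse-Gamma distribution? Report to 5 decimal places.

10.32020

With known mean μ and an Inverse-Gamma(α, β) prior on σ², the Normal likelihood is conjugate: posterior is Inv-Gamma(α + n/2, β + Σ(xᵢ−μ)²/2).
Σ(xᵢ−μ)² = (0.92)² + (2.25)² + (0.28)² + (-0.13)² + (-1.90)² + (0.03)² + (-2.04)² + (0.34)² + (0.59)² = 14.2404.
Posterior: Inv-Gamma(7.1 + 9/2, 3.2 + 14.2404/2) = Inv-Gamma(11.60, 10.32020).
Posterior β = 10.32020.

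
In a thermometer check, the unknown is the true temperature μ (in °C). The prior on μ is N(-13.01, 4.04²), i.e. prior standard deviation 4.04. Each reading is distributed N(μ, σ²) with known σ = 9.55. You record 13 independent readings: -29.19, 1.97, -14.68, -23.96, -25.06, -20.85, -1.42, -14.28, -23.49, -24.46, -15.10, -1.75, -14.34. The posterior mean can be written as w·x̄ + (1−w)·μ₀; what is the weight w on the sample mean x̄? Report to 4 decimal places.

0.6994

For Normal data with known variance σ², a Normal(μ₀, σ₀²) prior on μ is conjugate. Posterior precision = 1/σ₀² + n/σ²; posterior mean is the precision-weighted average of μ₀ and x̄.
σ₀² = 4.04² = 16.3216, σ² = 9.55² = 91.2025. Prior precision 1/σ₀² = 1/16.3216; data precision n/σ² = 13/91.2025.
w = (n/σ²)/(1/σ₀² + n/σ²) = n·σ₀²/(σ² + n·σ₀²) = 13·16.3216/(91.2025 + 13·16.3216) = 212.1808/303.3833 = 0.6994.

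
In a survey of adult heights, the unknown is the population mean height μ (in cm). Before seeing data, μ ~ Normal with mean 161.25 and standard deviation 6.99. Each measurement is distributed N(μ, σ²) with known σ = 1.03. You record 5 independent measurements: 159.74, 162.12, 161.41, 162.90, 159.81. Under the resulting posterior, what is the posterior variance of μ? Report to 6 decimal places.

0.211263

For Normal data with known variance σ², a Normal(μ₀, σ₀²) prior on μ is conjugate. Posterior precision = 1/σ₀² + n/σ²; posterior mean is the precision-weighted average of μ₀ and x̄.
σ₀² = 6.99² = 48.8601, σ² = 1.03² = 1.0609; σ² + n·σ₀² = 1.0609 + 5·48.8601 = 245.3614.
Posterior precision = 1/σ₀² + n/σ² = 1/48.8601 + 5/1.0609 = (σ² + n·σ₀²)/(σ₀²σ²) = 245.3614/(48.8601·1.0609); posterior variance σₙ² = σ₀²σ²/(σ² + n·σ₀²) = 48.8601·1.0609/245.3614 = 0.211263.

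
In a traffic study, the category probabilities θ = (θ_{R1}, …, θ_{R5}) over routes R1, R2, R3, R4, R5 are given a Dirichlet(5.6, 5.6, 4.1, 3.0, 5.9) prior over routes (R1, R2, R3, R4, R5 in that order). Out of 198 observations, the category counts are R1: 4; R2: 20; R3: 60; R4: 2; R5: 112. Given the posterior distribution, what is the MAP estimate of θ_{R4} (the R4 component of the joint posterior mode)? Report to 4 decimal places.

0.0184

The Dirichlet prior is conjugate to the Multinomial likelihood: each posterior αⱼ = prior αⱼ + observed count nⱼ.
Posterior concentration: (9.6, 25.6, 64.1, 5.0, 117.9), total = 222.2.
Joint mode component: (α_{R4}−1)/(Σα−K) = 4.0/217.2 = 0.0184.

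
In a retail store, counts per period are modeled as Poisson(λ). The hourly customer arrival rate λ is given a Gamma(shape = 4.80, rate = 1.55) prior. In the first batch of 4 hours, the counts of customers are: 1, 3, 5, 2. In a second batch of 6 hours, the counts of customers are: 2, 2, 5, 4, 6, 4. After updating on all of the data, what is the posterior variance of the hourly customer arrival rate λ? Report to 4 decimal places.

0.2908

With a Gamma(shape α, rate β) prior, the Poisson likelihood is conjugate: the posterior is Gamma(α + ΣXᵢ, β + n).
Batch 1: sum of counts S = 11 over n = 4 hours.
After batch 1: Gamma(α+S, β+n) = Gamma(4.80+11, 1.55+4) = Gamma(15.80, 5.55).
Batch 2: sum of counts S = 23 over n = 6 hours.
After batch 2: Gamma(α+S, β+n) = Gamma(15.80+23, 5.55+6) = Gamma(38.80, 11.55).
Var = α/β² = 38.80/11.55² = 0.2908.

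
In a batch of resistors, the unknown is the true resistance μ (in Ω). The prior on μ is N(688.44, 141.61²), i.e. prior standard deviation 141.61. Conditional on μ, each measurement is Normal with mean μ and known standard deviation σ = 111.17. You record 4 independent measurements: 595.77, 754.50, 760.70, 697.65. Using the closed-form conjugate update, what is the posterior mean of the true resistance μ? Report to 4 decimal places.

For Normal data with known variance σ², a Normal(μ₀, σ₀²) prior on μ is conjugate. Posterior precision = 1/σ₀² + n/σ²; posterior mean is the precision-weighted average of μ₀ and x̄.
Σxᵢ = 595.77 + 754.50 + 760.70 + 697.65 = 2808.62, so n·x̄ = 2808.62.
σ₀² = 141.61² = 20053.3921, σ² = 111.17² = 12358.7689; σ² + n·σ₀² = 12358.7689 + 4·20053.3921 = 92572.3373.
Posterior mean = (μ₀/σ₀² + n·x̄/σ²)/(1/σ₀² + n/σ²) = (σ²·μ₀ + σ₀²·n·x̄)/(σ² + n·σ₀²) = (12358.7689·688.44 + 20053.3921·2808.62)/92572.3373 = 64830628.981418/92572.3373 = 700.3240.

700.3240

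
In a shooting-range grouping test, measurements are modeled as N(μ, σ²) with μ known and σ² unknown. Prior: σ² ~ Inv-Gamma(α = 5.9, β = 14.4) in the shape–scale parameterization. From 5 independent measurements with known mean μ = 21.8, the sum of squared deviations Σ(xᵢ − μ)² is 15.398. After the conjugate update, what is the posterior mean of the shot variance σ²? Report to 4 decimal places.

With known mean μ and an Inverse-Gamma(α, β) prior on σ², the Normal likelihood is conjugate: posterior is Inv-Gamma(α + n/2, β + Σ(xᵢ−μ)²/2).
Posterior: Inv-Gamma(5.9 + 5/2, 14.4 + 15.398/2) = Inv-Gamma(8.40, 22.0990).
E[σ²|data] = β/(α−1) = 22.0990/7.40 = 2.9864.

2.9864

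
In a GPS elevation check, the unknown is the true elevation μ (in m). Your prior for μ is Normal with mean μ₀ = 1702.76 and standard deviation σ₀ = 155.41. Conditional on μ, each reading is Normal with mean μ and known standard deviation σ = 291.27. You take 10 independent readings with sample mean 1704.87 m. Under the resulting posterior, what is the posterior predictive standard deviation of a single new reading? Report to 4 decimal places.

For Normal data with known variance σ², a Normal(μ₀, σ₀²) prior on μ is conjugate. Posterior precision = 1/σ₀² + n/σ²; posterior mean is the precision-weighted average of μ₀ and x̄.
σ₀² = 155.41² = 24152.2681, σ² = 291.27² = 84838.2129; σ² + n·σ₀² = 84838.2129 + 10·24152.2681 = 326360.8939.
Posterior precision = 1/σ₀² + n/σ² = 1/24152.2681 + 10/84838.2129 = (σ² + n·σ₀²)/(σ₀²σ²) = 326360.8939/(24152.2681·84838.2129); posterior variance σₙ² = σ₀²σ²/(σ² + n·σ₀²) = 24152.2681·84838.2129/326360.8939 = 6278.433787.
Predictive variance for one new observation = σₙ² + σ² = 24152.2681·84838.2129/326360.8939 + 84838.2129 = σ²·(σ₀² + 326360.8939)/326360.8939 = 84838.2129·350513.162/326360.8939 = 91116.646687; SD = √(84838.2129·350513.162/326360.8939) = 301.8553.

301.8553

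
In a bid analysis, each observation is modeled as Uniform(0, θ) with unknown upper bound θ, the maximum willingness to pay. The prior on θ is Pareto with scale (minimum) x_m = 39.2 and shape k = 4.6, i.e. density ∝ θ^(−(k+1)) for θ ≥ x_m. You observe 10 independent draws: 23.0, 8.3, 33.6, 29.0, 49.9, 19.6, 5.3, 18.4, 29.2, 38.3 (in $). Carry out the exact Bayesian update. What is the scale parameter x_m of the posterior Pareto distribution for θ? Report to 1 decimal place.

A Pareto(scale x_m, shape k) prior on the upper bound θ of Uniform(0, θ) is conjugate: posterior is Pareto(max(x_m, max xᵢ), k + n).
Sample maximum = 49.9; prior scale x_m = 39.2 → posterior scale = max = 49.9.
Posterior shape = 4.6 + 10 = 14.6.
Posterior scale x_m = 49.9.

49.9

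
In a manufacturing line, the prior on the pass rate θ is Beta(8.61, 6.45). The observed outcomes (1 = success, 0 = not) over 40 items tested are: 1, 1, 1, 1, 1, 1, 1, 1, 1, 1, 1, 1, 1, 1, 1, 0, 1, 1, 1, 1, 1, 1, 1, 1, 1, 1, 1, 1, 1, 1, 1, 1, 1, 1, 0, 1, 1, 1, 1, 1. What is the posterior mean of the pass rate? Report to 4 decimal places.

0.8465

The Beta prior is conjugate to a Binomial/Bernoulli likelihood; the update adds successes to α and failures to β.
Posterior: Beta(α+k, β+n−k) = Beta(8.61+38, 6.45+2) = Beta(46.61, 8.45).
Posterior mean = α/(α+β) = 46.61/55.06 = 0.8465.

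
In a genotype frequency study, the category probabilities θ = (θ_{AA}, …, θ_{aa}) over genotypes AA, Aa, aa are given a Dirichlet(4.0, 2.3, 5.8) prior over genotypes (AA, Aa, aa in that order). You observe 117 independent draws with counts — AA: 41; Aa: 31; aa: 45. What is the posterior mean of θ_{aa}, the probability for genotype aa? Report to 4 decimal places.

0.3935

The Dirichlet prior is conjugate to the Multinomial likelihood: each posterior αⱼ = prior αⱼ + observed count nⱼ.
Posterior concentration: (45.0, 33.3, 50.8), total = 129.1.
E[θ_{aa}|data] = α_{aa}/Σα = 50.8/129.1 = 0.3935.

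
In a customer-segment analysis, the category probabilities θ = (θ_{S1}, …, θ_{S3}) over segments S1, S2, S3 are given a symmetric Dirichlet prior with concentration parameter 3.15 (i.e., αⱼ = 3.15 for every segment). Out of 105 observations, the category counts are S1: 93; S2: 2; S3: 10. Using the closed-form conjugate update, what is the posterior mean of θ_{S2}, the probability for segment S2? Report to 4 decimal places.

The Dirichlet prior is conjugate to the Multinomial likelihood: each posterior αⱼ = prior αⱼ + observed count nⱼ.
Posterior concentration: (96.15, 5.15, 13.15), total = 114.45.
E[θ_{S2}|data] = α_{S2}/Σα = 5.15/114.45 = 0.0450.

0.0450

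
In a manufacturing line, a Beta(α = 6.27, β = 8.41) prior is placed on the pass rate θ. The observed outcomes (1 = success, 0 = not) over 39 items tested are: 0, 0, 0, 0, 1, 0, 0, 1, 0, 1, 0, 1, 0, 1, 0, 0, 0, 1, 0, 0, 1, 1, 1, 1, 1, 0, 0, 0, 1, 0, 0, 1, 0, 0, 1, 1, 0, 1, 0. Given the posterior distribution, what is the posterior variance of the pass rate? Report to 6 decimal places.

0.004440

The Beta prior is conjugate to a Binomial/Bernoulli likelihood; the update adds successes to α and failures to β.
Posterior: Beta(α+k, β+n−k) = Beta(6.27+16, 8.41+23) = Beta(22.27, 31.41).
Var = αβ/((α+β)²(α+β+1)) = 22.27·31.41/(53.68²·54.68) = 0.004440.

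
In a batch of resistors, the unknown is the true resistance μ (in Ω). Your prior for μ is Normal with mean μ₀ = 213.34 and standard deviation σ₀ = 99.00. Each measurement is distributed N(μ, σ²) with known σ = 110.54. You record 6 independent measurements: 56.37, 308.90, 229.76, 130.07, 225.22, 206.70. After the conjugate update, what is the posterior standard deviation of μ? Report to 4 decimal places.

For Normal data with known variance σ², a Normal(μ₀, σ₀²) prior on μ is conjugate. Posterior precision = 1/σ₀² + n/σ²; posterior mean is the precision-weighted average of μ₀ and x̄.
σ₀² = 99.00² = 9801, σ² = 110.54² = 12219.0916; σ² + n·σ₀² = 12219.0916 + 6·9801 = 71025.0916.
Posterior precision = 1/σ₀² + n/σ² = 1/9801 + 6/12219.0916 = (σ² + n·σ₀²)/(σ₀²σ²) = 71025.0916/(9801·12219.0916); posterior variance σₙ² = σ₀²σ²/(σ² + n·σ₀²) = 9801·12219.0916/71025.0916 = 1686.155049.
Posterior SD = √σₙ² = √(9801·12219.0916/71025.0916) = 41.0628.

41.0628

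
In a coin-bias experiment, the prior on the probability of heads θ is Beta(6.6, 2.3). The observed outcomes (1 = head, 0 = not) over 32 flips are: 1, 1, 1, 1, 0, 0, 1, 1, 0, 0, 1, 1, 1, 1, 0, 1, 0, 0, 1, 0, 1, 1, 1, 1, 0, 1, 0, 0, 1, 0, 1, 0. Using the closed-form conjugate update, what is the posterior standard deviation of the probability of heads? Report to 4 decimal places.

0.0748

The Beta prior is conjugate to a Binomial/Bernoulli likelihood; the update adds successes to α and failures to β.
Posterior: Beta(α+k, β+n−k) = Beta(6.6+19, 2.3+13) = Beta(25.6, 15.3).
Var = αβ/((α+β)²(α+β+1)) = 25.6·15.3/(40.9²·41.9) = 0.00558818; SD = √0.00558818 = 0.0748.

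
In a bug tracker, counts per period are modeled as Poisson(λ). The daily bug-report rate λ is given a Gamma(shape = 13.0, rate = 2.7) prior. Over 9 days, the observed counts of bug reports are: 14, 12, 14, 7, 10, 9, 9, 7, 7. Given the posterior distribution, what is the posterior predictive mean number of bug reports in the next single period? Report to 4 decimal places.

8.7179

With a Gamma(shape α, rate β) prior, the Poisson likelihood is conjugate: the posterior is Gamma(α + ΣXᵢ, β + n).
Sum of counts S = 89 over n = 9 days.
Posterior: Gamma(α+S, β+n) = Gamma(13.0+89, 2.7+9) = Gamma(102.0, 11.7).
The predictive distribution for one future period is NegBinom with mean α/β = 8.7179.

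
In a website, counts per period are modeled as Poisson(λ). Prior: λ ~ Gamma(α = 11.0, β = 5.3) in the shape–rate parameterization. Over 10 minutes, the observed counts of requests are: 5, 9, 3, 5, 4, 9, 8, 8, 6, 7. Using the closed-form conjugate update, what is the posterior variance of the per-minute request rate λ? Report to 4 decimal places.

With a Gamma(shape α, rate β) prior, the Poisson likelihood is conjugate: the posterior is Gamma(α + ΣXᵢ, β + n).
Sum of counts S = 64 over n = 10 minutes.
Posterior: Gamma(α+S, β+n) = Gamma(11.0+64, 5.3+10) = Gamma(75.0, 15.3).
Var = α/β² = 75.0/15.3² = 0.3204.

0.3204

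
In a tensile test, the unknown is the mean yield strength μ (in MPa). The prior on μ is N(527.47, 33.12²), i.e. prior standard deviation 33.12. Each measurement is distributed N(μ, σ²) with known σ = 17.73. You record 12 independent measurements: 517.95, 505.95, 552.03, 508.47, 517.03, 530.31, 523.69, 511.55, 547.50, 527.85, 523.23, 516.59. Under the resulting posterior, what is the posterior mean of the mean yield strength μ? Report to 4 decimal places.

For Normal data with known variance σ², a Normal(μ₀, σ₀²) prior on μ is conjugate. Posterior precision = 1/σ₀² + n/σ²; posterior mean is the precision-weighted average of μ₀ and x̄.
Σxᵢ = 517.95 + 505.95 + 552.03 + 508.47 + 517.03 + 530.31 + 523.69 + 511.55 + 547.50 + 527.85 + 523.23 + 516.59 = 6282.15, so n·x̄ = 6282.15.
σ₀² = 33.12² = 1096.9344, σ² = 17.73² = 314.3529; σ² + n·σ₀² = 314.3529 + 12·1096.9344 = 13477.5657.
Posterior mean = (μ₀/σ₀² + n·x̄/σ²)/(1/σ₀² + n/σ²) = (σ²·μ₀ + σ₀²·n·x̄)/(σ² + n·σ₀²) = (314.3529·527.47 + 1096.9344·6282.15)/13477.5657 = 7056918.165123/13477.5657 = 523.6048.

523.6048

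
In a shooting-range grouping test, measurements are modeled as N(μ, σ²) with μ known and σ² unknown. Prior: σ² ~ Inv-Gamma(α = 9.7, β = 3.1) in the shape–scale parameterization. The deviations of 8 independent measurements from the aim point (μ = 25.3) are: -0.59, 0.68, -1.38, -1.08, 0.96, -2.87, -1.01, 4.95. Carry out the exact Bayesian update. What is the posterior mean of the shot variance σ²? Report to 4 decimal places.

1.7623

With known mean μ and an Inverse-Gamma(α, β) prior on σ², the Normal likelihood is conjugate: posterior is Inv-Gamma(α + n/2, β + Σ(xᵢ−μ)²/2).
Σ(xᵢ−μ)² = (-0.59)² + (0.68)² + (-1.38)² + (-1.08)² + (0.96)² + (-2.87)² + (-1.01)² + (4.95)² = 38.5624.
Posterior: Inv-Gamma(9.7 + 8/2, 3.1 + 38.5624/2) = Inv-Gamma(13.70, 22.38120).
E[σ²|data] = β/(α−1) = 22.38120/12.70 = 1.7623.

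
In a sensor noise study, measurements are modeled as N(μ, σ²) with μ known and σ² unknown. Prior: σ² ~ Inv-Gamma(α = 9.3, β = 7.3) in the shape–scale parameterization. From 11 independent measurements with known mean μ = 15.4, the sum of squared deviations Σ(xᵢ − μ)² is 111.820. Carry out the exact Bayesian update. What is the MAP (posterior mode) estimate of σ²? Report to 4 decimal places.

4.0006

With known mean μ and an Inverse-Gamma(α, β) prior on σ², the Normal likelihood is conjugate: posterior is Inv-Gamma(α + n/2, β + Σ(xᵢ−μ)²/2).
Posterior: Inv-Gamma(9.3 + 11/2, 7.3 + 111.820/2) = Inv-Gamma(14.80, 63.2100).
Mode = β/(α+1) = 63.2100/15.80 = 4.0006.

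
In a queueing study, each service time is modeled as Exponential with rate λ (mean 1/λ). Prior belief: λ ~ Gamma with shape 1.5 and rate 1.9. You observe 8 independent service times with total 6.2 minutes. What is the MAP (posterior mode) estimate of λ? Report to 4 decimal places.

1.0494

With a Gamma(shape α, rate β) prior on the exponential rate λ, the posterior after n observations with total T = Σxᵢ is Gamma(α+n, β+T).
Posterior: Gamma(1.5+8, 1.9+6.2) = Gamma(9.5, 8.1).
Mode = (α−1)/β = 1.0494.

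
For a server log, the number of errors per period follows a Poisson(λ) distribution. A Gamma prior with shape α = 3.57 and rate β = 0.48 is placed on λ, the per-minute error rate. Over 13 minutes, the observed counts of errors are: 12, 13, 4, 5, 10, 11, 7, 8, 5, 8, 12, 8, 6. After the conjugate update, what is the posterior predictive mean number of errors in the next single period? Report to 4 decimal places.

With a Gamma(shape α, rate β) prior, the Poisson likelihood is conjugate: the posterior is Gamma(α + ΣXᵢ, β + n).
Sum of counts S = 109 over n = 13 minutes.
Posterior: Gamma(α+S, β+n) = Gamma(3.57+109, 0.48+13) = Gamma(112.57, 13.48).
The predictive distribution for one future period is NegBinom with mean α/β = 8.3509.

8.3509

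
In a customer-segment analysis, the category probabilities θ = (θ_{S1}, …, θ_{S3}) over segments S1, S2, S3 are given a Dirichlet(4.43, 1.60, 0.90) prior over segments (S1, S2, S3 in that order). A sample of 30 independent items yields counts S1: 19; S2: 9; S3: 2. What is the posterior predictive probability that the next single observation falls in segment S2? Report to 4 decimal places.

The Dirichlet prior is conjugate to the Multinomial likelihood: each posterior αⱼ = prior αⱼ + observed count nⱼ.
Posterior concentration: (23.43, 10.60, 2.90), total = 36.93.
P(next = S2 | data) = α_{S2}/Σα = 0.2870.

0.2870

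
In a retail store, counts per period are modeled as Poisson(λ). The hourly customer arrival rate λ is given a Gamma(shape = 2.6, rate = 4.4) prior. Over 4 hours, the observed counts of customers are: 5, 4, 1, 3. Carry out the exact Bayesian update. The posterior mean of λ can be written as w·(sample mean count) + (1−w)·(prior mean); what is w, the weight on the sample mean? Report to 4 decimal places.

With a Gamma(shape α, rate β) prior, the Poisson likelihood is conjugate: the posterior is Gamma(α + ΣXᵢ, β + n).
Posterior mean = (α₀+S)/(β₀+n) = [n/(β₀+n)]·(S/n) + [β₀/(β₀+n)]·(α₀/β₀), so only n and β₀ enter the weight.
Weight on data w = n/(β₀+n) = 4/(4.4+4) = 4/8.4 = 0.4762.

0.4762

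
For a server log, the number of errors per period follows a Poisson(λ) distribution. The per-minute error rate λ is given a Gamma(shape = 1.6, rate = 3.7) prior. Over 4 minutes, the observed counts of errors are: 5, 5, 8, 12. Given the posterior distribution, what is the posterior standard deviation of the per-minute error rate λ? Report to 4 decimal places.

With a Gamma(shape α, rate β) prior, the Poisson likelihood is conjugate: the posterior is Gamma(α + ΣXᵢ, β + n).
Sum of counts S = 30 over n = 4 minutes.
Posterior: Gamma(α+S, β+n) = Gamma(1.6+30, 3.7+4) = Gamma(31.6, 7.7).
SD = √α/β = √31.6/7.7 = 0.7301.

0.7301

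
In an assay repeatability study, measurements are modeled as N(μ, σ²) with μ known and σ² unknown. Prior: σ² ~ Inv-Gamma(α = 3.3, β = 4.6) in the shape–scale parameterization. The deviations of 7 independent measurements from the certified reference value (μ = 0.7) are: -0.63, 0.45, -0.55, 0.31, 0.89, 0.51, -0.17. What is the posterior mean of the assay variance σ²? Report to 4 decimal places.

With known mean μ and an Inverse-Gamma(α, β) prior on σ², the Normal likelihood is conjugate: posterior is Inv-Gamma(α + n/2, β + Σ(xᵢ−μ)²/2).
Σ(xᵢ−μ)² = (-0.63)² + (0.45)² + (-0.55)² + (0.31)² + (0.89)² + (0.51)² + (-0.17)² = 2.0791.
Posterior: Inv-Gamma(3.3 + 7/2, 4.6 + 2.0791/2) = Inv-Gamma(6.80, 5.63955).
E[σ²|data] = β/(α−1) = 5.63955/5.80 = 0.9723.

0.9723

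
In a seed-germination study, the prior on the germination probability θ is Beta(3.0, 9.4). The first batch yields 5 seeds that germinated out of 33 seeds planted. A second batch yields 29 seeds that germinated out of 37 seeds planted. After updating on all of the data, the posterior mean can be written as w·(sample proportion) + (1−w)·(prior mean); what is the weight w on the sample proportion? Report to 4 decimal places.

The Beta prior is conjugate to a Binomial/Bernoulli likelihood; the update adds successes to α and failures to β.
Total number of seeds planted: n = 33 + 37 = 70.
Posterior mean = (α₀+k)/(α₀+β₀+n) = [n/(α₀+β₀+n)]·(k/n) + [(α₀+β₀)/(α₀+β₀+n)]·α₀/(α₀+β₀), so only n and the prior enter the weight.
The weight on the data is w = n/(α₀+β₀+n) = 70/(3.0+9.4+70) = 70/82.4 = 0.8495.

0.8495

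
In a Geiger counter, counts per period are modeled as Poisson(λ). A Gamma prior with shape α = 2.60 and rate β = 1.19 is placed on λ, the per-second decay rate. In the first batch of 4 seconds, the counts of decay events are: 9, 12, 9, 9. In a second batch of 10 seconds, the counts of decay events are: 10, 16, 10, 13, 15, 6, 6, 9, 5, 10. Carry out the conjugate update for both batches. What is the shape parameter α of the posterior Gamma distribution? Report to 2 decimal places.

141.60

With a Gamma(shape α, rate β) prior, the Poisson likelihood is conjugate: the posterior is Gamma(α + ΣXᵢ, β + n).
Batch 1: sum of counts S = 39 over n = 4 seconds.
After batch 1: Gamma(α+S, β+n) = Gamma(2.60+39, 1.19+4) = Gamma(41.60, 5.19).
Batch 2: sum of counts S = 100 over n = 10 seconds.
After batch 2: Gamma(α+S, β+n) = Gamma(41.60+100, 5.19+10) = Gamma(141.60, 15.19).
Posterior α = 141.60.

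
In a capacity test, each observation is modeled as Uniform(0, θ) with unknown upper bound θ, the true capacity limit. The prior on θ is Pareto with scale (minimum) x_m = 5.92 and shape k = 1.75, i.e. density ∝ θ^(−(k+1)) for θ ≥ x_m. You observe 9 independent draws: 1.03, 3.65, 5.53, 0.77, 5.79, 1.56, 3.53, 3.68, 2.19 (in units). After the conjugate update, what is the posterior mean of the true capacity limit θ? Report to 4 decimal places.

6.5272

A Pareto(scale x_m, shape k) prior on the upper bound θ of Uniform(0, θ) is conjugate: posterior is Pareto(max(x_m, max xᵢ), k + n).
Sample maximum = 5.79; prior scale x_m = 5.92 → posterior scale = max = 5.92.
Posterior shape = 1.75 + 9 = 10.75.
E[θ|data] = k·x_m/(k−1) = 10.75·5.92/9.75 = 6.5272.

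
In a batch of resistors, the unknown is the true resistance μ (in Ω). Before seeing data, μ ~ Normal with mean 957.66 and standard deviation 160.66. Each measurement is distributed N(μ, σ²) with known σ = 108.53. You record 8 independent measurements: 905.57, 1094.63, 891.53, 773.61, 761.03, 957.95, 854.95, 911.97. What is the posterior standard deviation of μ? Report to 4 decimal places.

37.3215

For Normal data with known variance σ², a Normal(μ₀, σ₀²) prior on μ is conjugate. Posterior precision = 1/σ₀² + n/σ²; posterior mean is the precision-weighted average of μ₀ and x̄.
σ₀² = 160.66² = 25811.6356, σ² = 108.53² = 11778.7609; σ² + n·σ₀² = 11778.7609 + 8·25811.6356 = 218271.8457.
Posterior precision = 1/σ₀² + n/σ² = 1/25811.6356 + 8/11778.7609 = (σ² + n·σ₀²)/(σ₀²σ²) = 218271.8457/(25811.6356·11778.7609); posterior variance σₙ² = σ₀²σ²/(σ² + n·σ₀²) = 25811.6356·11778.7609/218271.8457 = 1392.891892.
Posterior SD = √σₙ² = √(25811.6356·11778.7609/218271.8457) = 37.3215.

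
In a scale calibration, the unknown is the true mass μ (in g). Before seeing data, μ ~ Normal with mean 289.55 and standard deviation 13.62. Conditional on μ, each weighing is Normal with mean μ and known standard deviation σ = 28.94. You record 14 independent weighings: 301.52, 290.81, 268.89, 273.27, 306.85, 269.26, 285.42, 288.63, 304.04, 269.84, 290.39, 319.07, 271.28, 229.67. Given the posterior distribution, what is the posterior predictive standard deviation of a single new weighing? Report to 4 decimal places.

29.7113

For Normal data with known variance σ², a Normal(μ₀, σ₀²) prior on μ is conjugate. Posterior precision = 1/σ₀² + n/σ²; posterior mean is the precision-weighted average of μ₀ and x̄.
σ₀² = 13.62² = 185.5044, σ² = 28.94² = 837.5236; σ² + n·σ₀² = 837.5236 + 14·185.5044 = 3434.5852.
Posterior precision = 1/σ₀² + n/σ² = 1/185.5044 + 14/837.5236 = (σ² + n·σ₀²)/(σ₀²σ²) = 3434.5852/(185.5044·837.5236); posterior variance σₙ² = σ₀²σ²/(σ² + n·σ₀²) = 185.5044·837.5236/3434.5852 = 45.235248.
Predictive variance for one new observation = σₙ² + σ² = 185.5044·837.5236/3434.5852 + 837.5236 = σ²·(σ₀² + 3434.5852)/3434.5852 = 837.5236·3620.0896/3434.5852 = 882.758848; SD = √(837.5236·3620.0896/3434.5852) = 29.7113.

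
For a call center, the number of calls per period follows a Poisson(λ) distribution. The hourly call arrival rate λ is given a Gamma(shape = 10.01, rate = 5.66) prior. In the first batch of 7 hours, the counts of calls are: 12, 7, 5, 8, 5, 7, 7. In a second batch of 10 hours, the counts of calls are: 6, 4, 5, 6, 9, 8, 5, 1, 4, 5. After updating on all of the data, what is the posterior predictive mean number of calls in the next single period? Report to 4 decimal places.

5.0313

With a Gamma(shape α, rate β) prior, the Poisson likelihood is conjugate: the posterior is Gamma(α + ΣXᵢ, β + n).
Batch 1: sum of counts S = 51 over n = 7 hours.
After batch 1: Gamma(α+S, β+n) = Gamma(10.01+51, 5.66+7) = Gamma(61.01, 12.66).
Batch 2: sum of counts S = 53 over n = 10 hours.
After batch 2: Gamma(α+S, β+n) = Gamma(61.01+53, 12.66+10) = Gamma(114.01, 22.66).
The predictive distribution for one future period is NegBinom with mean α/β = 5.0313.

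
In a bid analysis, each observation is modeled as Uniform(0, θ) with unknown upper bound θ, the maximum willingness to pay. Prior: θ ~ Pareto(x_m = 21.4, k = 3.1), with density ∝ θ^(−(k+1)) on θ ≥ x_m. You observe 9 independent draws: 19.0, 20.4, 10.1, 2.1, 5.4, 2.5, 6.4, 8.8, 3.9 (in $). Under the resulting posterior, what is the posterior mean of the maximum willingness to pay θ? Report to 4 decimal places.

A Pareto(scale x_m, shape k) prior on the upper bound θ of Uniform(0, θ) is conjugate: posterior is Pareto(max(x_m, max xᵢ), k + n).
Sample maximum = 20.4; prior scale x_m = 21.4 → posterior scale = max = 21.4.
Posterior shape = 3.1 + 9 = 12.1.
E[θ|data] = k·x_m/(k−1) = 12.1·21.4/11.1 = 23.3279.

23.3279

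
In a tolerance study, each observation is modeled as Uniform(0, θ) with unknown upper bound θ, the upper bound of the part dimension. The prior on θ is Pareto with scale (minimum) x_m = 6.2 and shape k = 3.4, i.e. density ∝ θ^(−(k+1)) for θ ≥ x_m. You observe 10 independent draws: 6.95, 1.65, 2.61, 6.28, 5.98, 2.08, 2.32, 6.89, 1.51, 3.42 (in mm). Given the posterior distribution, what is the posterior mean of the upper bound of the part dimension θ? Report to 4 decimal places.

7.5105

A Pareto(scale x_m, shape k) prior on the upper bound θ of Uniform(0, θ) is conjugate: posterior is Pareto(max(x_m, max xᵢ), k + n).
Sample maximum = 6.95; prior scale x_m = 6.2 → posterior scale = max = 6.95.
Posterior shape = 3.4 + 10 = 13.4.
E[θ|data] = k·x_m/(k−1) = 13.4·6.95/12.4 = 7.5105.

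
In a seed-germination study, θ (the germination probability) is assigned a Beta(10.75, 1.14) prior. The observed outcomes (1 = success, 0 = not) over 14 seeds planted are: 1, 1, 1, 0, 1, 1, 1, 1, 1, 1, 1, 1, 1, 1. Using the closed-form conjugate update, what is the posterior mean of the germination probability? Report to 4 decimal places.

0.9173

The Beta prior is conjugate to a Binomial/Bernoulli likelihood; the update adds successes to α and failures to β.
Posterior: Beta(α+k, β+n−k) = Beta(10.75+13, 1.14+1) = Beta(23.75, 2.14).
Posterior mean = α/(α+β) = 23.75/25.89 = 0.9173.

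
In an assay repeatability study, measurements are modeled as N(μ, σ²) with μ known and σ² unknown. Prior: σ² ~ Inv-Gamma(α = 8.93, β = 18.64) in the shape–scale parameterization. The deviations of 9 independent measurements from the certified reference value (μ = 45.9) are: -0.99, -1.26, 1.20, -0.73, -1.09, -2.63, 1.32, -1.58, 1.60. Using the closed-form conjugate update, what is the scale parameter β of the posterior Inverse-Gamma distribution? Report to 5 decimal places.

With known mean μ and an Inverse-Gamma(α, β) prior on σ², the Normal likelihood is conjugate: posterior is Inv-Gamma(α + n/2, β + Σ(xᵢ−μ)²/2).
Σ(xᵢ−μ)² = (-0.99)² + (-1.26)² + (1.20)² + (-0.73)² + (-1.09)² + (-2.63)² + (1.32)² + (-1.58)² + (1.60)² = 19.4444.
Posterior: Inv-Gamma(8.93 + 9/2, 18.64 + 19.4444/2) = Inv-Gamma(13.43, 28.36220).
Posterior β = 28.36220.

28.36220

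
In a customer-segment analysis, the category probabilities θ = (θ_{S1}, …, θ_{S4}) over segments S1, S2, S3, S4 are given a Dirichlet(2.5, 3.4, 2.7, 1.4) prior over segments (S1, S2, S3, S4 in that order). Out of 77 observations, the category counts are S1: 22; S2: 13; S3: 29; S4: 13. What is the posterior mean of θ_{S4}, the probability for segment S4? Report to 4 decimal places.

The Dirichlet prior is conjugate to the Multinomial likelihood: each posterior αⱼ = prior αⱼ + observed count nⱼ.
Posterior concentration: (24.5, 16.4, 31.7, 14.4), total = 87.0.
E[θ_{S4}|data] = α_{S4}/Σα = 14.4/87.0 = 0.1655.

0.1655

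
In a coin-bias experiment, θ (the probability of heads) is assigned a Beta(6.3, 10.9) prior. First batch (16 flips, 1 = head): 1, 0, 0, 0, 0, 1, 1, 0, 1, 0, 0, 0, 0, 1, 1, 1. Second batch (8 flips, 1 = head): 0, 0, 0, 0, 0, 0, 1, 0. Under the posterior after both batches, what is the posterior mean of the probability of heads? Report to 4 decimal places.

0.3471

The Beta prior is conjugate to a Binomial/Bernoulli likelihood; the update adds successes to α and failures to β.
After batch 1: Beta(6.3+7, 10.9+9) = Beta(13.3, 19.9).
After batch 2: Beta(13.3+1, 19.9+7) = Beta(14.3, 26.9).
Posterior mean = α/(α+β) = 14.3/41.2 = 0.3471.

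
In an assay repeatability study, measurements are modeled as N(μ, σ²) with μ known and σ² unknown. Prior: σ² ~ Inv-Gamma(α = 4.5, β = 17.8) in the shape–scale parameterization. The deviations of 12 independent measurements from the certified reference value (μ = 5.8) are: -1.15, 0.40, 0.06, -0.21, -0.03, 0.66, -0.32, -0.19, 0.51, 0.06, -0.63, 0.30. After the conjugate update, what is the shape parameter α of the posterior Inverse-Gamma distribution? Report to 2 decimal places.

10.50

With known mean μ and an Inverse-Gamma(α, β) prior on σ², the Normal likelihood is conjugate: posterior is Inv-Gamma(α + n/2, β + Σ(xᵢ−μ)²/2).
Σ(xᵢ−μ)² = (-1.15)² + (0.40)² + (0.06)² + (-0.21)² + (-0.03)² + (0.66)² + (-0.32)² + (-0.19)² + (0.51)² + (0.06)² + (-0.63)² + (0.30)² = 2.8558.
Posterior: Inv-Gamma(4.5 + 12/2, 17.8 + 2.8558/2) = Inv-Gamma(10.50, 19.22790).
Posterior α = 10.50.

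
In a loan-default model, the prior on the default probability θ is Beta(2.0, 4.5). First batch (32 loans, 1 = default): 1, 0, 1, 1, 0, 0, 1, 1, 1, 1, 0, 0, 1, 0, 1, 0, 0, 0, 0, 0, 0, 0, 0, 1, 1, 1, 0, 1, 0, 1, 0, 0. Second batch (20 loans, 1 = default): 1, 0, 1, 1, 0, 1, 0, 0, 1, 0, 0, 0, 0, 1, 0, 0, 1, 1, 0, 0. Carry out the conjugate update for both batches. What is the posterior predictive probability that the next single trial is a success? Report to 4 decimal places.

0.4103

The Beta prior is conjugate to a Binomial/Bernoulli likelihood; the update adds successes to α and failures to β.
After batch 1: Beta(2.0+14, 4.5+18) = Beta(16.0, 22.5).
After batch 2: Beta(16.0+8, 22.5+12) = Beta(24.0, 34.5).
For a single future Bernoulli trial, P(success | data) = α/(α+β) = 0.4103.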